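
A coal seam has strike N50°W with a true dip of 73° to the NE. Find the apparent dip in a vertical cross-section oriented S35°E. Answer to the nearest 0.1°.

The strike is N50°W and the section trends S35°E; the acute angle between them is β = 15°.
tan(apparent dip) = tan 73° · sin 15° = 0.8466
α = arctan(0.8466) = 40.25°

40.2°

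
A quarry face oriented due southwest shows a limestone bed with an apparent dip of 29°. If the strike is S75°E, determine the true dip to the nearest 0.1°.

β = acute angle between strike S75°E and section due southwest = 60°.
tan δ = tan α / sin β = tan 29° / sin 60° = 0.5543 / 0.8660 = 0.6401
true dip = arctan 0.6401 = 32.62°

32.6°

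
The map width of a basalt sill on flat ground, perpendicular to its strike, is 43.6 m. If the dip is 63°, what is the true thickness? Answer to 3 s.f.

38.8 m

True thickness t = w · sin(dip) = 43.6 × sin 63°
t = 43.6 × 0.8910 = 38.848 m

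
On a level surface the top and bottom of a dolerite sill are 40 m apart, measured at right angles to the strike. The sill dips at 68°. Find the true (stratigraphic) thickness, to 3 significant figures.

True thickness t = w · sin(dip) = 40 × sin 68°
t = 40 × 0.9272 = 37.087 m

37.1 m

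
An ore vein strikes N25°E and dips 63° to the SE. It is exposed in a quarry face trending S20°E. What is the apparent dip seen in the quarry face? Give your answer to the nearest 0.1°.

54.2°

The section lies 45° from the strike.
tan α = tan 63° × sin 45° = 1.9626 × 0.7071 = 1.3878
apparent dip = arctan 1.3878 = 54.22°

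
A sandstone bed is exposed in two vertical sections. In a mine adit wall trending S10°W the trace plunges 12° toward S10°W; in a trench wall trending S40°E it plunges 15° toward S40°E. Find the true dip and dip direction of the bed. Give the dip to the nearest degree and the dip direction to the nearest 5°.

The two traces are lines in the plane: v₁ = (sin 190°·cos 12°, cos 190°·cos 12°, −sin 12°), v₂ = (sin 140°·cos 15°, cos 140°·cos 15°, −sin 15°).
n = v₁ × v₂ = (0.095, -0.173, 0.724) (taken with n_z > 0).
Dip δ = arctan(|n_h|/n_z) = arctan(0.198/0.724) = 15.3°.
The horizontal component of n points toward azimuth atan2(n_x, n_y) = 151°, the dip direction.

true dip 15°, dip direction 150°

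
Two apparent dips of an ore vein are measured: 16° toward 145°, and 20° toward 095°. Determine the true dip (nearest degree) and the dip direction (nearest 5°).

true dip 20°, dip direction 105°

Represent each trace as a vector plunging at its apparent dip toward its trend (east-north-up frame): v₁ = (0.551, -0.787, -0.276), v₂ = (0.936, -0.082, -0.342).
The plane normal is n = v₁ × v₂ ∝ (0.247, -0.069, 0.692).
tan δ = √(n_x²+n_y²)/n_z = 0.256/0.692, so δ = 20.3°.
Dip direction = azimuth of (n_x, n_y) = atan2(0.247, -0.069) = 106°.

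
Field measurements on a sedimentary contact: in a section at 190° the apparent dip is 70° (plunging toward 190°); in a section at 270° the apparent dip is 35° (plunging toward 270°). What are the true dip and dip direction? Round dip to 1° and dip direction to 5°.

true dip 70°, dip direction 195°

The two traces are lines in the plane: v₁ = (sin 190°·cos 70°, cos 190°·cos 70°, −sin 70°), v₂ = (sin 270°·cos 35°, cos 270°·cos 35°, −sin 35°).
n = v₁ × v₂ = (-0.193, -0.736, 0.276) (taken with n_z > 0).
True dip = arccos(n_z / |n|) = arccos(0.3410) = 70.1°.
The horizontal component of n points toward azimuth atan2(n_x, n_y) = 195°, the dip direction.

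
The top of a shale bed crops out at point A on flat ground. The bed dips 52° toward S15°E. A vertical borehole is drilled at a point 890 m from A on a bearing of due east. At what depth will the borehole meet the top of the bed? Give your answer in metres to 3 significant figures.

The hole lies 75° from the dip direction, so the down-dip offset is 890 × cos 75° = 230.35 m.
Depth = down-dip offset × tan(dip) = 230.35 × tan 52° = 230.35 × 1.2799
Depth = 294.83 m

295 m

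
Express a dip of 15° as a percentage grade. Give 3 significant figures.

grade % = 100 × tan 15° = 100 × 0.2679

26.8%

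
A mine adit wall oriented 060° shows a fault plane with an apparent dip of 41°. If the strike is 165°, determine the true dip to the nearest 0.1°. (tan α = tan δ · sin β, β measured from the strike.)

The section is 75° from the strike.
tan(true dip) = tan 41° / sin 75° = 0.9000
δ = arctan(0.9000) = 41.99°

42.0°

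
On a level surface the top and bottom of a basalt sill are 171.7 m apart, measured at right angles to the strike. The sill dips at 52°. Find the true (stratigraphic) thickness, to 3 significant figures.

True thickness t = w · sin(dip) = 171.7 × sin 52°
t = 171.7 × 0.7880 = 135.301 m

135 m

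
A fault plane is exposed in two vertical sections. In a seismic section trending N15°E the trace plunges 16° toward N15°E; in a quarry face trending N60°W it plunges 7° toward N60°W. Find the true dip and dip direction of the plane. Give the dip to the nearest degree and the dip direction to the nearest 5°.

true dip 16°, dip direction 005°

Represent each trace as a vector plunging at its apparent dip toward its trend (east-north-up frame): v₁ = (0.249, 0.929, -0.276), v₂ = (-0.860, 0.496, -0.122).
Cross product v₁ × v₂ gives the pole to the plane: n ∝ (0.024, 0.267, 0.922).
True dip = arccos(n_z / |n|) = arccos(0.9601) = 16.2°.
Dip direction = atan2(0.024, 0.267) = 5° (azimuth of n's horizontal projection).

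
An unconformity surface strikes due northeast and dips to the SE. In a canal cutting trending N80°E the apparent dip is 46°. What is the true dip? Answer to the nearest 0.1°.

β = acute angle between strike due northeast and section N80°E = 35°.
tan(true dip) = tan 46° / sin 35° = 1.8054
true dip = arctan 1.8054 = 61.02°

61.0°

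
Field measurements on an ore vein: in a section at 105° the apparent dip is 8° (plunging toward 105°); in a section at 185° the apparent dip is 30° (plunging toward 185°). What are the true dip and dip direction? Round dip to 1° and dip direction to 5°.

true dip 30°, dip direction 180°

The two traces are lines in the plane: v₁ = (sin 105°·cos 8°, cos 105°·cos 8°, −sin 8°), v₂ = (sin 185°·cos 30°, cos 185°·cos 30°, −sin 30°).
n = v₁ × v₂ = (-0.008, -0.489, 0.845) (taken with n_z > 0).
Dip δ = arctan(|n_h|/n_z) = arctan(0.489/0.845) = 30.1°.
Dip direction = atan2(-0.008, -0.489) = 181° (azimuth of n's horizontal projection).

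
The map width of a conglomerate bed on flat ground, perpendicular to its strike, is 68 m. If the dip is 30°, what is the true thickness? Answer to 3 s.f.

True thickness t = w · sin(dip) = 68 × sin 30°
t = 68 × 0.5000 = 34.000 m

34.0 m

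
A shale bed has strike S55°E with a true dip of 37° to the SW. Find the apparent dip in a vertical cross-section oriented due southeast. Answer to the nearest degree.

7°

The strike is S55°E and the section trends due southeast; the acute angle between them is β = 10°.
tan α = tan 37° × sin 10° = 0.7536 × 0.1736 = 0.1309
α = arctan(0.1309) = 7.45°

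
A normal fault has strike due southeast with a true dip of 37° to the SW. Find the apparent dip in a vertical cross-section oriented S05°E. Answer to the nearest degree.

The section lies 40° from the strike.
tan(apparent dip) = tan 37° · sin 40° = 0.4844
α = arctan(0.4844) = 25.84°

26°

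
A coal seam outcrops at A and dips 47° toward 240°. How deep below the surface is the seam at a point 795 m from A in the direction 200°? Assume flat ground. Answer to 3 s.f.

653 m

The hole lies 40° from the dip direction, so the down-dip offset is 795 × cos 40° = 609.01 m.
Depth = down-dip offset × tan(dip) = 609.01 × tan 47° = 609.01 × 1.0724
Depth = 653.08 m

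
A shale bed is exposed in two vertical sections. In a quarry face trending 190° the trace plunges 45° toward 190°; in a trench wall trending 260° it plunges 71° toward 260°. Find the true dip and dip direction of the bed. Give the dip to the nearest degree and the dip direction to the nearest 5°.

The two traces are lines in the plane: v₁ = (sin 190°·cos 45°, cos 190°·cos 45°, −sin 45°), v₂ = (sin 260°·cos 71°, cos 260°·cos 71°, −sin 71°).
Cross product v₁ × v₂ gives the pole to the plane: n ∝ (-0.618, -0.111, 0.216).
Dip δ = arctan(|n_h|/n_z) = arctan(0.628/0.216) = 71.0°.
Dip direction = azimuth of (n_x, n_y) = atan2(-0.618, -0.111) = 260°.

true dip 71°, dip direction 260°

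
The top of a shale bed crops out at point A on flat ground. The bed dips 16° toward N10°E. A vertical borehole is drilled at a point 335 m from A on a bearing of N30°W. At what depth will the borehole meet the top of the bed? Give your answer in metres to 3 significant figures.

73.6 m

The hole lies 40° from the dip direction, so the down-dip offset is 335 × cos 40° = 256.62 m.
Depth = down-dip offset × tan(dip) = 256.62 × tan 16° = 256.62 × 0.2867
Depth = 73.59 m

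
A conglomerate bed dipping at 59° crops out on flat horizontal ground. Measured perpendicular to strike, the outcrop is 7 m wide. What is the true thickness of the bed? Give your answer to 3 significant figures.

True thickness t = w · sin(dip) = 7 × sin 59°
t = 7 × 0.8572 = 6.000 m

6.00 m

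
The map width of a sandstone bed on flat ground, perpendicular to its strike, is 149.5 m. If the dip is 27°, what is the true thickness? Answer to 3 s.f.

67.9 m

True thickness t = w · sin(dip) = 149.5 × sin 27°
t = 149.5 × 0.4540 = 67.872 m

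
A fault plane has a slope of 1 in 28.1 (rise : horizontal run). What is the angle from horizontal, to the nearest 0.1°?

tan θ = 1/28.1 = 0.0356
θ = arctan(0.0356) = 2.04°

2.0°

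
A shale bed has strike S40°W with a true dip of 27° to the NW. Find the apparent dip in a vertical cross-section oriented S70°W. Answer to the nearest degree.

14°

The strike is S40°W and the section trends S70°W; the acute angle between them is β = 30°.
tan α = tan 27° × sin 30° = 0.5095 × 0.5000 = 0.2548
α = arctan(0.2548) = 14.29°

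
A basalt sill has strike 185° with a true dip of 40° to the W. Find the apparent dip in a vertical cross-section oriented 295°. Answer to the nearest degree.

Angle between strike (185°) and section (295°): β = 70°.
tan(apparent dip) = tan 40° · sin 70° = 0.7885
apparent dip = arctan 0.7885 = 38.26°

38°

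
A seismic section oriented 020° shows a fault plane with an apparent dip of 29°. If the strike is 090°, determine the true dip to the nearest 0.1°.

30.5°

The section is 70° from the strike.
tan δ = tan α / sin β = tan 29° / sin 70° = 0.5543 / 0.9397 = 0.5899
true dip = arctan 0.5899 = 30.54°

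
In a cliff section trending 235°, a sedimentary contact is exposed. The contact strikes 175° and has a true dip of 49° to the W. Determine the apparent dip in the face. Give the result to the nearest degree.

The strike is 175° and the section trends 235°; the acute angle between them is β = 60°.
tan(apparent dip) = tan 49° · sin 60° = 0.9962
α = arctan(0.9962) = 44.89°

45°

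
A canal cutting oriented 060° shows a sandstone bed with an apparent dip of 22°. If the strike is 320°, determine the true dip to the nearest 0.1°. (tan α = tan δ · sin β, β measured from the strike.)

The section is 80° from the strike.
tan(true dip) = tan 22° / sin 80° = 0.4103
δ = arctan(0.4103) = 22.31°

22.3°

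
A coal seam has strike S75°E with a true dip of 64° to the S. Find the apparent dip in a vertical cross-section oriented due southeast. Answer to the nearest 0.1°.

45.7°

Angle between strike (S75°E) and section (due southeast): β = 30°.
tan α = tan 64° × sin 30° = 2.0503 × 0.5000 = 1.0252
α = arctan(1.0252) = 45.71°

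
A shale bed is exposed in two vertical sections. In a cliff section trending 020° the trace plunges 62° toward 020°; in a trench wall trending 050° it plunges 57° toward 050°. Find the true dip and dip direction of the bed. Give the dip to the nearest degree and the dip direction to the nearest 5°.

Represent each trace as a vector plunging at its apparent dip toward its trend (east-north-up frame): v₁ = (0.161, 0.441, -0.883), v₂ = (0.417, 0.350, -0.839).
The plane normal is n = v₁ × v₂ ∝ (0.061, 0.234, 0.128).
tan δ = √(n_x²+n_y²)/n_z = 0.242/0.128, so δ = 62.1°.
Dip direction = atan2(0.061, 0.234) = 15° (azimuth of n's horizontal projection).

true dip 62°, dip direction 015°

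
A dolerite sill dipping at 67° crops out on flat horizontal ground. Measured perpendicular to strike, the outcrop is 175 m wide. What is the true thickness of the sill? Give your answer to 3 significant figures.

True thickness t = w · sin(dip) = 175 × sin 67°
t = 175 × 0.9205 = 161.088 m

161 m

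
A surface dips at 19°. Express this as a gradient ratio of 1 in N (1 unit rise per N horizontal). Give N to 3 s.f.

1 in 2.90

1 : N means tan θ = 1/N, so N = 1/tan 19° = 1/0.3443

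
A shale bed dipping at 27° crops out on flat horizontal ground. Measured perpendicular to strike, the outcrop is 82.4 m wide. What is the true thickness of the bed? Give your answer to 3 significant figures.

True thickness t = w · sin(dip) = 82.4 × sin 27°
t = 82.4 × 0.4540 = 37.409 m

37.4 m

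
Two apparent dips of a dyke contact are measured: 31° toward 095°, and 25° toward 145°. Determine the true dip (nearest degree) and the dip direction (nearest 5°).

Represent each trace as a vector plunging at its apparent dip toward its trend (east-north-up frame): v₁ = (0.854, -0.075, -0.515), v₂ = (0.520, -0.742, -0.423).
The plane normal is n = v₁ × v₂ ∝ (0.351, -0.093, 0.595).
tan δ = √(n_x²+n_y²)/n_z = 0.363/0.595, so δ = 31.4°.
Dip direction = atan2(0.351, -0.093) = 105° (azimuth of n's horizontal projection).

true dip 31°, dip direction 105°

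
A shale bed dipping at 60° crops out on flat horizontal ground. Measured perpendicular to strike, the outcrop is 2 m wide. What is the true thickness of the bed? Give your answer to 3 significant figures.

1.73 m

True thickness t = w · sin(dip) = 2 × sin 60°
t = 2 × 0.8660 = 1.732 m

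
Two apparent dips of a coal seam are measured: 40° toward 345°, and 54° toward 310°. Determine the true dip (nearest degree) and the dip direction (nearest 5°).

true dip 56°, dip direction 290°

Represent each trace as a vector plunging at its apparent dip toward its trend (east-north-up frame): v₁ = (-0.198, 0.740, -0.643), v₂ = (-0.450, 0.378, -0.809).
The plane normal is n = v₁ × v₂ ∝ (-0.356, 0.129, 0.258).
True dip = arccos(n_z / |n|) = arccos(0.5637) = 55.7°.
Dip direction = atan2(-0.356, 0.129) = 290° (azimuth of n's horizontal projection).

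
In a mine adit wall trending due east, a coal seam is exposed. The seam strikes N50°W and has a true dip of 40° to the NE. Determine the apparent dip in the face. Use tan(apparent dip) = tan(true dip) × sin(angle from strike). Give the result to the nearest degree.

28°

The strike is N50°W and the section trends due east; the acute angle between them is β = 40°.
tan(apparent dip) = tan 40° · sin 40° = 0.5394
α = arctan(0.5394) = 28.34°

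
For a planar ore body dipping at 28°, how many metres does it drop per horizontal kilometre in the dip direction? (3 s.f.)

532 m

drop per km = 1000 × tan 28° = 1000 × 0.5317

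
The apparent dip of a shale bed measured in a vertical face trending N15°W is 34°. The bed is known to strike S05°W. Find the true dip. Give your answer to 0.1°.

The section is 20° from the strike.
tan(true dip) = tan 34° / sin 20° = 1.9721
true dip = arctan 1.9721 = 63.11°

63.1°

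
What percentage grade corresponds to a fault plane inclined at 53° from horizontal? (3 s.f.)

133%

grade % = 100 × tan 53° = 100 × 1.3270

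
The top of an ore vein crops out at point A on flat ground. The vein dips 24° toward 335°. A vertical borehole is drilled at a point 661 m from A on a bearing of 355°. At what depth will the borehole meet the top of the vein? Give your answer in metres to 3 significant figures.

The hole lies 20° from the dip direction, so the down-dip offset is 661 × cos 20° = 621.14 m.
Depth = down-dip offset × tan(dip) = 621.14 × tan 24° = 621.14 × 0.4452
Depth = 276.55 m

277 m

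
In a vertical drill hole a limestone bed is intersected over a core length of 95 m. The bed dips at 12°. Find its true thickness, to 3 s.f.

92.9 m

True thickness t = h · cos(dip) = 95 × cos 12°
t = 95 × 0.9781 = 92.924 m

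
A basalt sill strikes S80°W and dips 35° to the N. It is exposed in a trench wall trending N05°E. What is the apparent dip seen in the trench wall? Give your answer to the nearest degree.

Angle between strike (S80°W) and section (N05°E): β = 75°.
tan α = tan 35° × sin 75° = 0.7002 × 0.9659 = 0.6763
α = arctan(0.6763) = 34.07°

34°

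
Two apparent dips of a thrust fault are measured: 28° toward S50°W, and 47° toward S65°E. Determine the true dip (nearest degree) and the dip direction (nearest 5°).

The two traces are lines in the plane: v₁ = (sin 230°·cos 28°, cos 230°·cos 28°, −sin 28°), v₂ = (sin 115°·cos 47°, cos 115°·cos 47°, −sin 47°).
The plane normal is n = v₁ × v₂ ∝ (0.280, -0.785, 0.546).
True dip = arccos(n_z / |n|) = arccos(0.5479) = 56.8°.
Dip direction = atan2(0.280, -0.785) = 160° (azimuth of n's horizontal projection).

true dip 57°, dip direction 160°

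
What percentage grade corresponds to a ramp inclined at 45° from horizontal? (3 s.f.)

100%

grade % = 100 × tan 45° = 100 × 1.0000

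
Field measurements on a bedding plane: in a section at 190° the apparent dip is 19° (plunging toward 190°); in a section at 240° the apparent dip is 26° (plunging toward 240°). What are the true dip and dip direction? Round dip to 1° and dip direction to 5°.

Each apparent-dip line lies in the plane. As unit vectors (x east, y north, z up), v₁ plunges 19°→190° and v₂ plunges 26°→240°.
The plane normal is n = v₁ × v₂ ∝ (-0.262, -0.181, 0.651).
Dip δ = arctan(|n_h|/n_z) = arctan(0.319/0.651) = 26.1°.
Dip direction = azimuth of (n_x, n_y) = atan2(-0.262, -0.181) = 235°.

true dip 26°, dip direction 235°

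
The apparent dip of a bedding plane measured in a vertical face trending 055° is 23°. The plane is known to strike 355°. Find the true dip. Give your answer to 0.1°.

β = acute angle between strike 355° and section 055° = 60°.
tan(true dip) = tan 23° / sin 60° = 0.4901
δ = arctan(0.4901) = 26.11°

26.1°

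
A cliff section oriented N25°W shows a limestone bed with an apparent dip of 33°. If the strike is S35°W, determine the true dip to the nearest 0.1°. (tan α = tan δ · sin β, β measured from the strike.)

β = acute angle between strike S35°W and section N25°W = 60°.
tan δ = tan α / sin β = tan 33° / sin 60° = 0.6494 / 0.8660 = 0.7499
true dip = arctan 0.7499 = 36.87°

36.9°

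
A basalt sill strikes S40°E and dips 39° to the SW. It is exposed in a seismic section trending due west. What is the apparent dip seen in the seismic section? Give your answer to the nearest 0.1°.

The strike is S40°E and the section trends due west; the acute angle between them is β = 50°.
tan α = tan 39° × sin 50° = 0.8098 × 0.7660 = 0.6203
apparent dip = arctan 0.6203 = 31.81°

31.8°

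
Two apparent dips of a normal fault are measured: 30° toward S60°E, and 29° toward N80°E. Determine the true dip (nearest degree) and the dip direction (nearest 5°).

true dip 31°, dip direction 105°

Represent each trace as a vector plunging at its apparent dip toward its trend (east-north-up frame): v₁ = (0.750, -0.433, -0.500), v₂ = (0.861, 0.152, -0.485).
The plane normal is n = v₁ × v₂ ∝ (0.286, -0.067, 0.487).
tan δ = √(n_x²+n_y²)/n_z = 0.294/0.487, so δ = 31.1°.
Dip direction = azimuth of (n_x, n_y) = atan2(0.286, -0.067) = 103°.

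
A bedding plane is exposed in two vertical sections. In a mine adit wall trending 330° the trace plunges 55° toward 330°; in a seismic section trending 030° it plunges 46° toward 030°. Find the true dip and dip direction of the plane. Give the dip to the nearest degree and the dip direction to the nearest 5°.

true dip 56°, dip direction 345°

Represent each trace as a vector plunging at its apparent dip toward its trend (east-north-up frame): v₁ = (-0.287, 0.497, -0.819), v₂ = (0.347, 0.602, -0.719).
The plane normal is n = v₁ × v₂ ∝ (-0.135, 0.491, 0.345).
Dip δ = arctan(|n_h|/n_z) = arctan(0.509/0.345) = 55.9°.
The horizontal component of n points toward azimuth atan2(n_x, n_y) = 345°, the dip direction.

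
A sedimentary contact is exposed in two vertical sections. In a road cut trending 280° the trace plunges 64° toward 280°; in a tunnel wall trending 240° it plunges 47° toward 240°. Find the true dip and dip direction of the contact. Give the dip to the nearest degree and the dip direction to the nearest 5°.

true dip 65°, dip direction 300°

The two traces are lines in the plane: v₁ = (sin 280°·cos 64°, cos 280°·cos 64°, −sin 64°), v₂ = (sin 240°·cos 47°, cos 240°·cos 47°, −sin 47°).
The plane normal is n = v₁ × v₂ ∝ (-0.362, 0.215, 0.192).
Dip δ = arctan(|n_h|/n_z) = arctan(0.421/0.192) = 65.5°.
Dip direction = azimuth of (n_x, n_y) = atan2(-0.362, 0.215) = 301°.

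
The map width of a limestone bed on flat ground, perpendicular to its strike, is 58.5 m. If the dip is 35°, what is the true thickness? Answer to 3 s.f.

True thickness t = w · sin(dip) = 58.5 × sin 35°
t = 58.5 × 0.5736 = 33.554 m

33.6 m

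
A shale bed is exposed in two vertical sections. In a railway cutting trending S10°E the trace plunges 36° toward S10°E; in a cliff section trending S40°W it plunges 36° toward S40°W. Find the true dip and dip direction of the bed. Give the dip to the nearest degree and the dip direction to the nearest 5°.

Represent each trace as a vector plunging at its apparent dip toward its trend (east-north-up frame): v₁ = (0.140, -0.797, -0.588), v₂ = (-0.520, -0.620, -0.588).
The plane normal is n = v₁ × v₂ ∝ (-0.104, -0.388, 0.501).
Dip δ = arctan(|n_h|/n_z) = arctan(0.402/0.501) = 38.7°.
The horizontal component of n points toward azimuth atan2(n_x, n_y) = 195°, the dip direction.

true dip 39°, dip direction 195°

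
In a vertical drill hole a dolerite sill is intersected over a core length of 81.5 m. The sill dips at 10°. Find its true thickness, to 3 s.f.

80.3 m

True thickness t = h · cos(dip) = 81.5 × cos 10°
t = 81.5 × 0.9848 = 80.262 m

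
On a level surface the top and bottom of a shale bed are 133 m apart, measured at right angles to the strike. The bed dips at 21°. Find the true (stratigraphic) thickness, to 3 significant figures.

47.7 m

True thickness t = w · sin(dip) = 133 × sin 21°
t = 133 × 0.3584 = 47.663 m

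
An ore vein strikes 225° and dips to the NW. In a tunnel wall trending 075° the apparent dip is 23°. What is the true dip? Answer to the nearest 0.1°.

The section is 30° from the strike.
tan δ = tan α / sin β = tan 23° / sin 30° = 0.4245 / 0.5000 = 0.8489
true dip = arctan 0.8489 = 40.33°

40.3°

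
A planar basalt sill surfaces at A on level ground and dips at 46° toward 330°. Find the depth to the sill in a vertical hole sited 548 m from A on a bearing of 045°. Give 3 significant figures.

147 m

The hole lies 75° from the dip direction, so the down-dip offset is 548 × cos 75° = 141.83 m.
Depth = down-dip offset × tan(dip) = 141.83 × tan 46° = 141.83 × 1.0355
Depth = 146.87 m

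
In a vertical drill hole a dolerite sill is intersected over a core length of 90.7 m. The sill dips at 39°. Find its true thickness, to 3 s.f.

True thickness t = h · cos(dip) = 90.7 × cos 39°
t = 90.7 × 0.7771 = 70.487 m

70.5 m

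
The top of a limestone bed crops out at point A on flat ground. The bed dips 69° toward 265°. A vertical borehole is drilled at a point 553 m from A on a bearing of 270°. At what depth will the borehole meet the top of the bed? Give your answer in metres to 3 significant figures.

1440 m

The hole lies 5° from the dip direction, so the down-dip offset is 553 × cos 5° = 550.90 m.
Depth = down-dip offset × tan(dip) = 550.90 × tan 69° = 550.90 × 2.6051
Depth = 1435.13 m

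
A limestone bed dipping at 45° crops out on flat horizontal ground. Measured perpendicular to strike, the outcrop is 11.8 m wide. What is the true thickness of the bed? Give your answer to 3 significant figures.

True thickness t = w · sin(dip) = 11.8 × sin 45°
t = 11.8 × 0.7071 = 8.344 m

8.34 m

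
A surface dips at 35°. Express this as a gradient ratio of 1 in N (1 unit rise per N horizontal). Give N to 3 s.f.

1 : N means tan θ = 1/N, so N = 1/tan 35° = 1/0.7002

1 in 1.43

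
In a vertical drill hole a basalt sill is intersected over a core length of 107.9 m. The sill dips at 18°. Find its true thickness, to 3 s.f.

True thickness t = h · cos(dip) = 107.9 × cos 18°
t = 107.9 × 0.9511 = 102.619 m

103 m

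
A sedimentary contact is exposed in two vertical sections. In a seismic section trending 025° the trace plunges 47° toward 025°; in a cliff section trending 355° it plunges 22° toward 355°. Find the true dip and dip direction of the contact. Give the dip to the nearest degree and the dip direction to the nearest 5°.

Represent each trace as a vector plunging at its apparent dip toward its trend (east-north-up frame): v₁ = (0.288, 0.618, -0.731), v₂ = (-0.081, 0.924, -0.375).
n = v₁ × v₂ = (0.444, 0.167, 0.316) (taken with n_z > 0).
True dip = arccos(n_z / |n|) = arccos(0.5546) = 56.3°.
Dip direction = azimuth of (n_x, n_y) = atan2(0.444, 0.167) = 69°.

true dip 56°, dip direction 070°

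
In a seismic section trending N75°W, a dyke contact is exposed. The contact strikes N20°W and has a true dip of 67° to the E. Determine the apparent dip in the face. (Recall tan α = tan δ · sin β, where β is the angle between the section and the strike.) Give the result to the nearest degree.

The strike is N20°W and the section trends N75°W; the acute angle between them is β = 55°.
tan(apparent dip) = tan 67° · sin 55° = 1.9298
α = arctan(1.9298) = 62.61°

63°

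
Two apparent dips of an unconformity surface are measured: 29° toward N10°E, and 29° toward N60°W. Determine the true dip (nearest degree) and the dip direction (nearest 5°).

Each apparent-dip line lies in the plane. As unit vectors (x east, y north, z up), v₁ plunges 29°→N10°E and v₂ plunges 29°→N60°W.
n = v₁ × v₂ = (-0.206, 0.441, 0.719) (taken with n_z > 0).
tan δ = √(n_x²+n_y²)/n_z = 0.486/0.719, so δ = 34.1°.
Dip direction = atan2(-0.206, 0.441) = 335° (azimuth of n's horizontal projection).

true dip 34°, dip direction 335°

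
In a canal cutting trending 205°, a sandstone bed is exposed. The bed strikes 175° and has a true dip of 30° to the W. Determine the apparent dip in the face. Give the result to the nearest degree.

Angle between strike (175°) and section (205°): β = 30°.
tan(apparent dip) = tan 30° · sin 30° = 0.2887
α = arctan(0.2887) = 16.10°

16°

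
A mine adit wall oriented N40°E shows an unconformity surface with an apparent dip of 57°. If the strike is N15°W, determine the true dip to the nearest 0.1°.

The section is 55° from the strike.
tan(true dip) = tan 57° / sin 55° = 1.8798
δ = arctan(1.8798) = 61.99°

62.0°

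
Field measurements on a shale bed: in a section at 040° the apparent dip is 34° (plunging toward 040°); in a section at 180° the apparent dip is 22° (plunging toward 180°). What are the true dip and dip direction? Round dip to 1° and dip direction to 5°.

true dip 58°, dip direction 105°

Represent each trace as a vector plunging at its apparent dip toward its trend (east-north-up frame): v₁ = (0.533, 0.635, -0.559), v₂ = (0.000, -0.927, -0.375).
n = v₁ × v₂ = (0.756, -0.200, 0.494) (taken with n_z > 0).
tan δ = √(n_x²+n_y²)/n_z = 0.782/0.494, so δ = 57.7°.
Dip direction = atan2(0.756, -0.200) = 105° (azimuth of n's horizontal projection).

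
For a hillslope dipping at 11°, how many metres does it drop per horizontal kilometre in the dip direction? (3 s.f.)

drop per km = 1000 × tan 11° = 1000 × 0.1944

194 m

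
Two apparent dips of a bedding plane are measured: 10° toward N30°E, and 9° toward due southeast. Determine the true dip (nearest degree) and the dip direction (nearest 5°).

The two traces are lines in the plane: v₁ = (sin 30°·cos 10°, cos 30°·cos 10°, −sin 10°), v₂ = (sin 135°·cos 9°, cos 135°·cos 9°, −sin 9°).
The plane normal is n = v₁ × v₂ ∝ (0.255, 0.044, 0.940).
Dip δ = arctan(|n_h|/n_z) = arctan(0.259/0.940) = 15.4°.
Dip direction = azimuth of (n_x, n_y) = atan2(0.255, 0.044) = 80°.

true dip 15°, dip direction 080°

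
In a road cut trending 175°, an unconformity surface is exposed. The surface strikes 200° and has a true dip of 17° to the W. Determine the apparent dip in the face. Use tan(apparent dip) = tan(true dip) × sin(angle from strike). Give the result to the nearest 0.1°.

7.4°

Angle between strike (200°) and section (175°): β = 25°.
tan(apparent dip) = tan 17° · sin 25° = 0.1292
α = arctan(0.1292) = 7.36°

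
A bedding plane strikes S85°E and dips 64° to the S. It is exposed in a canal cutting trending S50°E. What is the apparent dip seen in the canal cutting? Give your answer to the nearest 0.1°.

49.6°

The section lies 35° from the strike.
tan α = tan 64° × sin 35° = 2.0503 × 0.5736 = 1.1760
apparent dip = arctan 1.1760 = 49.62°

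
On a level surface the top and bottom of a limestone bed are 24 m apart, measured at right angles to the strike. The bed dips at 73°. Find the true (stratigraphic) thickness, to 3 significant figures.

True thickness t = w · sin(dip) = 24 × sin 73°
t = 24 × 0.9563 = 22.951 m

23.0 m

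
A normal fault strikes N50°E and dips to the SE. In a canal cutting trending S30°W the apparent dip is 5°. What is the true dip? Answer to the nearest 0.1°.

The section is 20° from the strike.
tan(true dip) = tan 5° / sin 20° = 0.2558
δ = arctan(0.2558) = 14.35°

14.3°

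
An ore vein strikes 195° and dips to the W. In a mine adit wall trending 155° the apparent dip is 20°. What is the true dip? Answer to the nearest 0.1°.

β = acute angle between strike 195° and section 155° = 40°.
tan δ = tan α / sin β = tan 20° / sin 40° = 0.3640 / 0.6428 = 0.5662
δ = arctan(0.5662) = 29.52°

29.5°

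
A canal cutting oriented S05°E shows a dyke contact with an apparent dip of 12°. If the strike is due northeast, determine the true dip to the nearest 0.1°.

15.5°

The section is 50° from the strike.
tan(true dip) = tan 12° / sin 50° = 0.2775
true dip = arctan 0.2775 = 15.51°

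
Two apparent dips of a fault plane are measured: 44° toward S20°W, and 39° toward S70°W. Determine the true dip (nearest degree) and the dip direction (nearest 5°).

true dip 45°, dip direction 215°

Represent each trace as a vector plunging at its apparent dip toward its trend (east-north-up frame): v₁ = (-0.246, -0.676, -0.695), v₂ = (-0.730, -0.266, -0.629).
Cross product v₁ × v₂ gives the pole to the plane: n ∝ (-0.241, -0.352, 0.428).
True dip = arccos(n_z / |n|) = arccos(0.7083) = 44.9°.
Dip direction = atan2(-0.241, -0.352) = 214° (azimuth of n's horizontal projection).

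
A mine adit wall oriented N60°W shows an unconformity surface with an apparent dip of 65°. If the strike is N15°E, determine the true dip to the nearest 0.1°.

65.8°

The section is 75° from the strike.
tan δ = tan α / sin β = tan 65° / sin 75° = 2.1445 / 0.9659 = 2.2202
true dip = arctan 2.2202 = 65.75°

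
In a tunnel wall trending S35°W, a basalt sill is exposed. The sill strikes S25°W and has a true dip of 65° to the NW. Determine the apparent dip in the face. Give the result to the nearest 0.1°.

20.4°

The strike is S25°W and the section trends S35°W; the acute angle between them is β = 10°.
tan α = tan 65° × sin 10° = 2.1445 × 0.1736 = 0.3724
apparent dip = arctan 0.3724 = 20.42°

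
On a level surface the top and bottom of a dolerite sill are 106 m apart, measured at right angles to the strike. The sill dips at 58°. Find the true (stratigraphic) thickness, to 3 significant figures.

True thickness t = w · sin(dip) = 106 × sin 58°
t = 106 × 0.8480 = 89.893 m

89.9 m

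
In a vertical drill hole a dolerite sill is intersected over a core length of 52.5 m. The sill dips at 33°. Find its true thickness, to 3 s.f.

True thickness t = h · cos(dip) = 52.5 × cos 33°
t = 52.5 × 0.8387 = 44.030 m

44.0 m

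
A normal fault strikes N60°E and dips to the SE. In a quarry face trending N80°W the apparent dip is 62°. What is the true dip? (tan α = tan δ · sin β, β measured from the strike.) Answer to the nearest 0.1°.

β = acute angle between strike N60°E and section N80°W = 40°.
tan(true dip) = tan 62° / sin 40° = 2.9259
δ = arctan(2.9259) = 71.13°

71.1°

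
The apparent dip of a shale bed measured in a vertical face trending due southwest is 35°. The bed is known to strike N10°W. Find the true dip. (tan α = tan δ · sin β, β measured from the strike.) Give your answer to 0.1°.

β = acute angle between strike N10°W and section due southwest = 55°.
tan(true dip) = tan 35° / sin 55° = 0.8548
δ = arctan(0.8548) = 40.52°

40.5°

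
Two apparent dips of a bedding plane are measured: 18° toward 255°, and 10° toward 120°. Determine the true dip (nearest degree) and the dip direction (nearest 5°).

Represent each trace as a vector plunging at its apparent dip toward its trend (east-north-up frame): v₁ = (-0.919, -0.246, -0.309), v₂ = (0.853, -0.492, -0.174).
Cross product v₁ × v₂ gives the pole to the plane: n ∝ (-0.109, -0.423, 0.662).
Dip δ = arctan(|n_h|/n_z) = arctan(0.437/0.662) = 33.4°.
Dip direction = azimuth of (n_x, n_y) = atan2(-0.109, -0.423) = 195°.

true dip 33°, dip direction 195°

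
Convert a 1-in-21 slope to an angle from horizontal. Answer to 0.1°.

tan θ = 1/21 = 0.0476
θ = arctan(0.0476) = 2.73°

2.7°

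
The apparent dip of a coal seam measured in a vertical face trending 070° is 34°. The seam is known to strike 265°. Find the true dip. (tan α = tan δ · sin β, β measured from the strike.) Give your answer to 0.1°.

69.0°

The section is 15° from the strike.
tan(true dip) = tan 34° / sin 15° = 2.6061
δ = arctan(2.6061) = 69.01°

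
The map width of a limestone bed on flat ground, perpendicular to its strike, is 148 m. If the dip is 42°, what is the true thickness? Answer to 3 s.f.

True thickness t = w · sin(dip) = 148 × sin 42°
t = 148 × 0.6691 = 99.031 m

99.0 m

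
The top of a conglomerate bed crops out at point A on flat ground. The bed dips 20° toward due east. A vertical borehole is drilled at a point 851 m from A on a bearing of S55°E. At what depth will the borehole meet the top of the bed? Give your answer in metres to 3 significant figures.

The hole lies 35° from the dip direction, so the down-dip offset is 851 × cos 35° = 697.10 m.
Depth = down-dip offset × tan(dip) = 697.10 × tan 20° = 697.10 × 0.3640
Depth = 253.72 m

254 m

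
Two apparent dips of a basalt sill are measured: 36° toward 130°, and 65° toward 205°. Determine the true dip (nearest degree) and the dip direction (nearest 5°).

Each apparent-dip line lies in the plane. As unit vectors (x east, y north, z up), v₁ plunges 36°→130° and v₂ plunges 65°→205°.
n = v₁ × v₂ = (-0.246, -0.667, 0.330) (taken with n_z > 0).
Dip δ = arctan(|n_h|/n_z) = arctan(0.711/0.330) = 65.1°.
The horizontal component of n points toward azimuth atan2(n_x, n_y) = 200°, the dip direction.

true dip 65°, dip direction 200°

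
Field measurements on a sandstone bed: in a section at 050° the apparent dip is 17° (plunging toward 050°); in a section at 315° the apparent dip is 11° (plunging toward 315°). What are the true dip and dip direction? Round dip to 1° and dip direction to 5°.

true dip 21°, dip direction 015°

Represent each trace as a vector plunging at its apparent dip toward its trend (east-north-up frame): v₁ = (0.733, 0.615, -0.292), v₂ = (-0.694, 0.694, -0.191).
The plane normal is n = v₁ × v₂ ∝ (0.086, 0.343, 0.935).
Dip δ = arctan(|n_h|/n_z) = arctan(0.353/0.935) = 20.7°.
Dip direction = atan2(0.086, 0.343) = 14° (azimuth of n's horizontal projection).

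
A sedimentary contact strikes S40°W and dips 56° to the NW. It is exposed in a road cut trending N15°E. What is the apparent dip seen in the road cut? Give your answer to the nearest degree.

The section lies 25° from the strike.
tan α = tan 56° × sin 25° = 1.4826 × 0.4226 = 0.6266
α = arctan(0.6266) = 32.07°

32°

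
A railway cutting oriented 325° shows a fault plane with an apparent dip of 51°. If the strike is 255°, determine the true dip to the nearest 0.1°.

The section is 70° from the strike.
tan δ = tan α / sin β = tan 51° / sin 70° = 1.2349 / 0.9397 = 1.3142
true dip = arctan 1.3142 = 52.73°

52.7°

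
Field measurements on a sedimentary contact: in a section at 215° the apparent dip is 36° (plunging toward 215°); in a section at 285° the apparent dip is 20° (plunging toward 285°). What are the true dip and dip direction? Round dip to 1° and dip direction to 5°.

Represent each trace as a vector plunging at its apparent dip toward its trend (east-north-up frame): v₁ = (-0.464, -0.663, -0.588), v₂ = (-0.908, 0.243, -0.342).
The plane normal is n = v₁ × v₂ ∝ (-0.370, -0.375, 0.714).
tan δ = √(n_x²+n_y²)/n_z = 0.526/0.714, so δ = 36.4°.
Dip direction = azimuth of (n_x, n_y) = atan2(-0.370, -0.375) = 225°.

true dip 36°, dip direction 225°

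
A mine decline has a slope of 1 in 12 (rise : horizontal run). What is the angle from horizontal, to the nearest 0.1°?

4.8°

tan θ = 1/12 = 0.0833
θ = arctan(0.0833) = 4.76°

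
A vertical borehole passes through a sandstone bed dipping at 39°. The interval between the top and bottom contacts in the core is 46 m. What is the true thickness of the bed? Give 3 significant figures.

True thickness t = h · cos(dip) = 46 × cos 39°
t = 46 × 0.7771 = 35.749 m

35.7 m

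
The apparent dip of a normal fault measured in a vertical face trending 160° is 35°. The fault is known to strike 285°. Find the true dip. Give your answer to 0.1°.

The section is 55° from the strike.
tan δ = tan α / sin β = tan 35° / sin 55° = 0.7002 / 0.8192 = 0.8548
δ = arctan(0.8548) = 40.52°

40.5°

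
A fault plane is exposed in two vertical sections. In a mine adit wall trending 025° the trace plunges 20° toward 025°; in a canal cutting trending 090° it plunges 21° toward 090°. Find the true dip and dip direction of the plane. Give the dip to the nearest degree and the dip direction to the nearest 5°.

Each apparent-dip line lies in the plane. As unit vectors (x east, y north, z up), v₁ plunges 20°→025° and v₂ plunges 21°→090°.
Cross product v₁ × v₂ gives the pole to the plane: n ∝ (0.305, 0.177, 0.795).
tan δ = √(n_x²+n_y²)/n_z = 0.353/0.795, so δ = 23.9°.
Dip direction = atan2(0.305, 0.177) = 60° (azimuth of n's horizontal projection).

true dip 24°, dip direction 060°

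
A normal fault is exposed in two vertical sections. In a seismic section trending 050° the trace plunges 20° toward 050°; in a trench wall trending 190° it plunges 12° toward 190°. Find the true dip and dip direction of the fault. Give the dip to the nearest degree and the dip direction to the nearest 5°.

true dip 40°, dip direction 115°

The two traces are lines in the plane: v₁ = (sin 50°·cos 20°, cos 50°·cos 20°, −sin 20°), v₂ = (sin 190°·cos 12°, cos 190°·cos 12°, −sin 12°).
The plane normal is n = v₁ × v₂ ∝ (0.455, -0.208, 0.591).
Dip δ = arctan(|n_h|/n_z) = arctan(0.500/0.591) = 40.3°.
Dip direction = azimuth of (n_x, n_y) = atan2(0.455, -0.208) = 115°.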